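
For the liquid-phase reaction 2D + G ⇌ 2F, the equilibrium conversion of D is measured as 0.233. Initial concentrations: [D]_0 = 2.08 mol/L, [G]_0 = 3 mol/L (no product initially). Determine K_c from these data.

Let X = conversion of D.
Concentrations: [D] = 2.08 − 2.08X; [G] = 3 − 1.04X; [F] = 2.08X.
At X = 0.233: [D] = 1.6, [G] = 2.76, [F] = 0.485.
K_c = [F]^2 / ([D]^2 [G]) = 0.0335 L/mol.

K_c = 0.0335 L/mol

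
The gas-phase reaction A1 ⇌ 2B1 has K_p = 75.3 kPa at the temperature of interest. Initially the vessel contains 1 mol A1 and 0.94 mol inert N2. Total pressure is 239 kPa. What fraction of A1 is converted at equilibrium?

Let X = conversion of A1 (basis 1 mol A1); extent of reaction ξ = X.
At extent ξ: n_A1 = 1 − X; n_B1 = 2X; n_I = 0.94 (inert).
n_T = Σnᵢ = 1.94 + X.
With p_i = (n_i/n_T)P, K_p = p_B1^2 / (p_A1).
Substituting and setting equal to 75.3 kPa gives a polynomial in X; the root in (0,1) is X = 0.344.

X = 0.344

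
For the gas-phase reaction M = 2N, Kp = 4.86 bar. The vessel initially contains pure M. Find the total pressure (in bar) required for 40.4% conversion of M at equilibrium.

Let X = conversion of M (basis 1 mol M); extent of reaction ξ = X.
At extent ξ: n_M = 1 − X; n_N = 2X.
Total moles n_T = 1 + X.
Kp = p_N^2 / (p_M) with p_i = (n_i/n_T)·P.
At X = 0.404: the mole-fraction product g(X) = Π y_i^ν_i = 0.7802. Since Kp = g(X)·P^{1}, P = (Kp/g)^(1/1) = (4.86/0.7802)^(1/1) = 6.23 bar.

P = 6.23 bar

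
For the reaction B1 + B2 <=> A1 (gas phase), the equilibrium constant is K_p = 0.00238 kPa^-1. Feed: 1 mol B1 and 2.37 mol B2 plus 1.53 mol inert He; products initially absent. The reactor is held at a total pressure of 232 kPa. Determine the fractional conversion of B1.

Basis: 1 mol B1 initially; let X = conversion of B1. Extent ξ = X.
At extent ξ: n_B1 = 1 − X; n_B2 = 2.37 − X; n_A1 = X; n_I = 1.53 (inert).
n_T = Σnᵢ = 4.9 − X.
y_i = n_i/n_T, p_i = y_i·P. K_p = p_A1 / (p_B1 p_B2).
Substituting and setting equal to 0.00238 kPa^-1 gives a polynomial in X; the root in (0,1) is X = 0.203.

X = 0.203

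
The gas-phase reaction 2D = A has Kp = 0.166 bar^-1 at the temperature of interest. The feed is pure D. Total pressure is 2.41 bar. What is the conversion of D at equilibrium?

Let X = conversion of D (basis 1 mol D); extent of reaction ξ = 0.5X.
Species balance: n_D = 1 − X; n_A = 0.5X.
Summing: n_T = 1 − 0.5X.
With p_i = (n_i/n_T)P, Kp = p_A / (p_D^2).
Substituting and setting equal to 0.166 bar^-1 gives a polynomial in X; the root in (0,1) is X = 0.380.

X = 0.380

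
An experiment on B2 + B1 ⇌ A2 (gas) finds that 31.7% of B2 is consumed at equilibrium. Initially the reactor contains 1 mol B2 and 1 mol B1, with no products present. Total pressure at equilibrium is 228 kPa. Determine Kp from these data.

Take 1 mol B2 as basis and let X be its fractional conversion, so ξ = X.
Mole table: n_B2 = 1 − X; n_B1 = 1 − X; n_A2 = X.
Summing: n_T = 2 − X.
At X = 0.317: n_B2 = 0.683, n_B1 = 0.683, n_A2 = 0.317, n_T = 1.68.
p_i = (n_i/n_T)·P. Kp = p_A2 / (p_B2 p_B1) = 0.00502 kPa^-1.

Kp = 0.00502 kPa^-1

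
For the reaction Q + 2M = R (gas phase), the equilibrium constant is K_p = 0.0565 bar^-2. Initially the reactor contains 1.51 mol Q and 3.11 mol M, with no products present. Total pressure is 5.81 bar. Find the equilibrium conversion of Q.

Take 1.51 mol Q as basis and let X be its fractional conversion, so ξ = 1.51X.
Mole table: n_Q = 1.51 − 1.51X; n_M = 3.11 − 3.02X; n_R = 1.51X.
Summing: n_T = 4.62 − 3.02X.
Mole fractions y_i = n_i/n_T; K_p = p_R / (p_Q p_M^2) with p_i = y_i·P.
Substituting and setting equal to 0.0565 bar^-2 gives a polynomial in X; the root in (0,1) is X = 0.379.

X = 0.379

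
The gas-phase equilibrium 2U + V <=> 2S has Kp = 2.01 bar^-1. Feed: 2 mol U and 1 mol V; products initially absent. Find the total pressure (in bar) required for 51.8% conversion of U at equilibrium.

P = 2.96 bar

Take 2 mol U as basis and let X be its fractional conversion, so ξ = X.
At extent ξ: n_U = 2 − 2X; n_V = 1 − X; n_S = 2X.
Total moles n_T = 3 − X.
Kp = p_S^2 / (p_U^2 p_V) with p_i = (n_i/n_T)·P.
At X = 0.518: the mole-fraction product g(X) = Π y_i^ν_i = 5.947. Since Kp = g(X)·P^{-1}, P = (g/Kp)^(1/1) = (5.947/2.01)^(1/1) = 2.96 bar.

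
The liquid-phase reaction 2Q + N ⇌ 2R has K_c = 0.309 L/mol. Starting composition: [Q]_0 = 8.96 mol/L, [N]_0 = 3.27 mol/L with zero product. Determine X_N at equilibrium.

Let X = conversion of N; extent ξ = 3.27·X mol/L.
Concentrations: [Q] = 8.96 − 6.54X; [N] = 3.27 − 3.27X; [R] = 6.54X.
K_c = [R]^2 / ([Q]^2 [N]).
This equals 0.309 at X = 0.551 (the root in 0 < X < 1).

X = 0.551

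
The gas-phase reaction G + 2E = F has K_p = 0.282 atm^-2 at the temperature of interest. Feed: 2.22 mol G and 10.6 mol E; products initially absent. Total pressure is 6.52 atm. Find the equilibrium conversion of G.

X = 0.871

Basis: 2.22 mol G initially; let X = conversion of G. Extent ξ = 2.22X.
At extent ξ: n_G = 2.22 − 2.22X; n_E = 10.6 − 4.44X; n_F = 2.22X.
Summing: n_T = 12.8 − 4.44X.
Mole fractions y_i = n_i/n_T; K_p = p_F / (p_G p_E^2) with p_i = y_i·P.
This yields a degree-3 equation in X; solving on (0,1), X = 0.871.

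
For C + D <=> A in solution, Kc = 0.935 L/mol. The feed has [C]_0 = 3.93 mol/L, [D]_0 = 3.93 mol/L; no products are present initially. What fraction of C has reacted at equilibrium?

Let X = conversion of C; extent ξ = 3.93·X mol/L.
Concentrations: [C] = 3.93 − 3.93X; [D] = 3.93 − 3.93X; [A] = 3.93X.
Kc = [A] / ([C] [D]).
Solving Kc = 0.935 for X ∈ (0,1): X = 0.597.

X = 0.597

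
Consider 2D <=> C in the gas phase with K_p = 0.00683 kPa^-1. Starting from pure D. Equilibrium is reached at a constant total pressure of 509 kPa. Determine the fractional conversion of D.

X = 0.741

Basis: 1 mol D initially; let X = conversion of D. Extent ξ = 0.5X.
Moles: n_D = 1 − X; n_C = 0.5X.
Summing: n_T = 1 − 0.5X.
y_i = n_i/n_T, p_i = y_i·P. K_p = p_C / (p_D^2).
This yields a degree-2 equation in X; solving on (0,1), X = 0.741.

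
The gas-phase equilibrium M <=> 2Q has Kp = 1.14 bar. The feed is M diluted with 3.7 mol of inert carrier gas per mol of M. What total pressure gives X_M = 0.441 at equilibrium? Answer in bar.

P = 4.21 bar

Take 1 mol M as basis and let X be its fractional conversion, so ξ = X.
Moles: n_M = 1 − X; n_Q = 2X; n_I = 3.7 (inert).
n_T = Σnᵢ = 4.7 + X.
Kp = p_Q^2 / (p_M) with p_i = (n_i/n_T)·P.
At X = 0.441: the mole-fraction product g(X) = Π y_i^ν_i = 0.2707. Since Kp = g(X)·P^{1}, P = (Kp/g)^(1/1) = (1.14/0.2707)^(1/1) = 4.21 bar.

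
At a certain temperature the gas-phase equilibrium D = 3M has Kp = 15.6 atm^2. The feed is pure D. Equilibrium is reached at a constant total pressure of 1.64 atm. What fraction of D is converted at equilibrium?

X = 0.713

Take 1 mol D as basis and let X be its fractional conversion, so ξ = X.
At extent ξ: n_D = 1 − X; n_M = 3X.
Summing: n_T = 1 + 2X.
Mole fractions y_i = n_i/n_T; Kp = p_M^3 / (p_D) with p_i = y_i·P.
Setting this equal to 15.6 atm^2 and taking the physical root (0 < X < 1) gives X = 0.713.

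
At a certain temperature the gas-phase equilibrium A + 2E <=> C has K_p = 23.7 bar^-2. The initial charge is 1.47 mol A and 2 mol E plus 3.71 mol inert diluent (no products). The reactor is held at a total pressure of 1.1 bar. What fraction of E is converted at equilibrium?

Take 2 mol E as basis and let X be its fractional conversion, so ξ = X.
Species balance: n_A = 1.47 − X; n_E = 2 − 2X; n_C = X; n_I = 3.71 (inert).
Total moles n_T = 7.18 − 2X.
Mole fractions y_i = n_i/n_T; K_p = p_C / (p_A p_E^2) with p_i = y_i·P.
Equating to 23.7 bar^-2 and solving on 0 < X < 1: X = 0.557.

X = 0.557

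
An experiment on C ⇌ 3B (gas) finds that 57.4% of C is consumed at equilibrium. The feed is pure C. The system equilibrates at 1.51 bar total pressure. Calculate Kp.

Take 1 mol C as basis and let X be its fractional conversion, so ξ = X.
Moles: n_C = 1 − X; n_B = 3X.
n_T = Σnᵢ = 1 + 2X.
At X = 0.574: n_C = 0.426, n_B = 1.72, n_T = 2.15.
p_i = (n_i/n_T)·P. Kp = p_B^3 / (p_C) = 5.92 bar^2.

Kp = 5.92 bar^2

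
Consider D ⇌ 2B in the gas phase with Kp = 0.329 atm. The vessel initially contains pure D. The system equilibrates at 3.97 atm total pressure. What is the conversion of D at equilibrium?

Take 1 mol D as basis and let X be its fractional conversion, so ξ = X.
At extent ξ: n_D = 1 − X; n_B = 2X.
Total moles n_T = 1 + X.
With p_i = (n_i/n_T)P, Kp = p_B^2 / (p_D).
Setting this equal to 0.329 atm and taking the physical root (0 < X < 1) gives X = 0.142.

X = 0.142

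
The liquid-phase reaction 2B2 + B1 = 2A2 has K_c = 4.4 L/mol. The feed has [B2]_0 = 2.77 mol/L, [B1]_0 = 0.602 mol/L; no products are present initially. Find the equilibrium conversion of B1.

X = 0.864

Let X = conversion of B1; extent ξ = 0.602·X mol/L.
Concentrations: [B2] = 2.77 − 1.2X; [B1] = 0.602 − 0.602X; [A2] = 1.2X.
K_c = [A2]^2 / ([B2]^2 [B1]).
Solving K_c = 4.4 for X ∈ (0,1): X = 0.864.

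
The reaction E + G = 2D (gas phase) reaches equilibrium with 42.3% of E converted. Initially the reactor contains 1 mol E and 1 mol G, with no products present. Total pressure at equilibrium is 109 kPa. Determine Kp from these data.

Kp = 2.15

Take 1 mol E as basis and let X be its fractional conversion, so ξ = X.
Mole table: n_E = 1 − X; n_G = 1 − X; n_D = 2X.
Since Δν = 0, n_T = 2 throughout.
At X = 0.423: n_E = 0.577, n_G = 0.577, n_D = 0.846, n_T = 2.
p_i = (n_i/n_T)·P. Kp = p_D^2 / (p_E p_G) = 2.15.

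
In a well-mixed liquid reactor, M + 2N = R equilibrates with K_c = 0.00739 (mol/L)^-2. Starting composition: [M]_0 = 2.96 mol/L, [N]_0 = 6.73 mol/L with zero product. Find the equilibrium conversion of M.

Let X = conversion of M; extent ξ = 2.96·X mol/L.
Concentrations: [M] = 2.96 − 2.96X; [N] = 6.73 − 5.92X; [R] = 2.96X.
K_c = [R] / ([M] [N]^2).
Solving K_c = 0.00739 for X ∈ (0,1): X = 0.189.

X = 0.189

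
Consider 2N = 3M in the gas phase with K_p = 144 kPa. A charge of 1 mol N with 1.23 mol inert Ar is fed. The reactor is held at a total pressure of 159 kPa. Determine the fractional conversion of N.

Take 1 mol N as basis and let X be its fractional conversion, so ξ = 0.5X.
Species balance: n_N = 1 − X; n_M = 1.5X; n_I = 1.23 (inert).
Total moles n_T = 2.23 + 0.5X.
y_i = n_i/n_T, p_i = y_i·P. K_p = p_M^3 / (p_N^2).
Substituting and setting equal to 144 kPa gives a polynomial in X; the root in (0,1) is X = 0.529.

X = 0.529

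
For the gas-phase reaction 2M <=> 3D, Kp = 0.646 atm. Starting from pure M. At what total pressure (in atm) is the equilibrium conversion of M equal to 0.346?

Let X = conversion of M (basis 1 mol M); extent of reaction ξ = 0.5X.
Mole table: n_M = 1 − X; n_D = 1.5X.
n_T = Σnᵢ = 1 + 0.5X.
Kp = p_D^3 / (p_M^2) with p_i = (n_i/n_T)·P.
At X = 0.346: the mole-fraction product g(X) = Π y_i^ν_i = 0.2786. Since Kp = g(X)·P^{1}, P = (Kp/g)^(1/1) = (0.646/0.2786)^(1/1) = 2.32 atm.

P = 2.32 atm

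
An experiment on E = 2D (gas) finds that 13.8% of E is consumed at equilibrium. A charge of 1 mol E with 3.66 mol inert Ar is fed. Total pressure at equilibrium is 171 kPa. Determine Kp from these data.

Kp = 3.15 kPa

Basis: 1 mol E initially; let X = conversion of E. Extent ξ = X.
At extent ξ: n_E = 1 − X; n_D = 2X; n_I = 3.66 (inert).
Summing: n_T = 4.66 + X.
At X = 0.138: n_E = 0.862, n_D = 0.276, n_T = 4.8.
p_i = (n_i/n_T)·P. Kp = p_D^2 / (p_E) = 3.15 kPa.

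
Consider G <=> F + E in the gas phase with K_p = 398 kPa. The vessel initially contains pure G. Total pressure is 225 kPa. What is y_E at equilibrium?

Take 1 mol G as basis and let X be its fractional conversion, so ξ = X.
Species balance: n_G = 1 − X; n_F = X; n_E = X.
n_T = Σnᵢ = 1 + X.
Mole fractions y_i = n_i/n_T; K_p = p_F p_E / (p_G) with p_i = y_i·P.
This yields a degree-2 equation in X; solving on (0,1), X = 0.799.
Then n_E = 0.799, n_T = 1.8, so y_E = 0.444.

y_E = 0.444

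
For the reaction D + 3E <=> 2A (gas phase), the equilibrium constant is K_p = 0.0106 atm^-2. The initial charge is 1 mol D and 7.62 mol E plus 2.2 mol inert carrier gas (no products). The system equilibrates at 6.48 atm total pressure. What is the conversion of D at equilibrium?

Take 1 mol D as basis and let X be its fractional conversion, so ξ = X.
Mole table: n_D = 1 − X; n_E = 7.62 − 3X; n_A = 2X; n_I = 2.2 (inert).
n_T = Σnᵢ = 10.8 − 2X.
Mole fractions y_i = n_i/n_T; K_p = p_A^2 / (p_D p_E^3) with p_i = y_i·P.
Equating to 0.0106 atm^-2 and solving on 0 < X < 1: X = 0.412.

X = 0.412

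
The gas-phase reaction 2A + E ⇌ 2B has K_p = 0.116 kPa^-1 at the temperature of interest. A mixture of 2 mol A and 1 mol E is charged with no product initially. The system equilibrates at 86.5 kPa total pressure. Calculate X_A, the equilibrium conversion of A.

X = 0.571

Basis: 2 mol A initially; let X = conversion of A. Extent ξ = X.
At extent ξ: n_A = 2 − 2X; n_E = 1 − X; n_B = 2X.
Summing: n_T = 3 − X.
y_i = n_i/n_T, p_i = y_i·P. K_p = p_B^2 / (p_A^2 p_E).
Setting this equal to 0.116 kPa^-1 and taking the physical root (0 < X < 1) gives X = 0.571.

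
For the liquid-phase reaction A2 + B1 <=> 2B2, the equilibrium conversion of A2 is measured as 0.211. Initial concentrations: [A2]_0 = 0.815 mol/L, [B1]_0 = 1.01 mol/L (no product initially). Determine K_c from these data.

Let X = conversion of A2.
Concentrations: [A2] = 0.815 − 0.815X; [B1] = 1.01 − 0.815X; [B2] = 1.63X.
At X = 0.211: [A2] = 0.643, [B1] = 0.838, [B2] = 0.344.
K_c = [B2]^2 / ([A2] [B1]) = 0.22.

K_c = 0.22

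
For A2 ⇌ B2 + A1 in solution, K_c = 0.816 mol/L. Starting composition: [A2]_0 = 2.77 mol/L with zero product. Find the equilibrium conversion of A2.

Let X = conversion of A2; extent ξ = 2.77·X mol/L.
Concentrations: [A2] = 2.77 − 2.77X; [B2] = 2.77X; [A1] = 2.77X.
K_c = [B2] [A1] / ([A2]).
Solving K_c = 0.816 for X ∈ (0,1): X = 0.415.

X = 0.415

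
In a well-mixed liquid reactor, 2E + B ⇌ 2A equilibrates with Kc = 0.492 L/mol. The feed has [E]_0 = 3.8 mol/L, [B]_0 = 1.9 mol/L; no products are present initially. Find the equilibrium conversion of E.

Let X = conversion of E; extent ξ = 3.8X/2 mol/L.
Concentrations: [E] = 3.8 − 3.8X; [B] = 1.9 − 1.9X; [A] = 3.8X.
Kc = [A]^2 / ([E]^2 [B]).
Equating to 0.492 L/mol: the physical root is X = 0.423.

X = 0.423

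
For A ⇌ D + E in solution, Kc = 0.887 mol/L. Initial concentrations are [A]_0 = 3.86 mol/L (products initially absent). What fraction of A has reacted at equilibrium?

X = 0.378

Let X = conversion of A; extent ξ = 3.86·X mol/L.
Concentrations: [A] = 3.86 − 3.86X; [D] = 3.86X; [E] = 3.86X.
Kc = [D] [E] / ([A]).
Setting equal to 0.887 and solving for X on (0,1) gives X = 0.378.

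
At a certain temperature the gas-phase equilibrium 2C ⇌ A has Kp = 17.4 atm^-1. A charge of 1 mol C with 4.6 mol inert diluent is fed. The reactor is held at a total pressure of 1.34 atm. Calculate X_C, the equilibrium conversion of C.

X = 0.716

Let X = conversion of C (basis 1 mol C); extent of reaction ξ = 0.5X.
Moles: n_C = 1 − X; n_A = 0.5X; n_I = 4.6 (inert).
n_T = Σnᵢ = 5.6 − 0.5X.
Mole fractions y_i = n_i/n_T; Kp = p_A / (p_C^2) with p_i = y_i·P.
This yields a degree-2 equation in X; solving on (0,1), X = 0.716.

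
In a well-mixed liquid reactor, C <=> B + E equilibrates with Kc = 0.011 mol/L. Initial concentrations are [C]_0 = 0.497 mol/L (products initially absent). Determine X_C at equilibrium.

X = 0.138

Let X = conversion of C; extent ξ = 0.497·X mol/L.
Concentrations: [C] = 0.497 − 0.497X; [B] = 0.497X; [E] = 0.497X.
Kc = [B] [E] / ([C]).
Solving Kc = 0.011 for X ∈ (0,1): X = 0.138.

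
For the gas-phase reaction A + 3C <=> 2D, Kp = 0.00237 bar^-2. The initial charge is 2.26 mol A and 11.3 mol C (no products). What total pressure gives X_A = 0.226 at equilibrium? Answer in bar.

Take 2.26 mol A as basis and let X be its fractional conversion, so ξ = 2.26X.
Mole table: n_A = 2.26 − 2.26X; n_C = 11.3 − 6.78X; n_D = 4.52X.
Summing: n_T = 13.6 − 4.52X.
Kp = p_D^2 / (p_A p_C^3) with p_i = (n_i/n_T)·P.
At X = 0.226: the mole-fraction product g(X) = Π y_i^ν_i = 0.1006. Since Kp = g(X)·P^{-2}, P = (g/Kp)^(1/2) = (0.1006/0.00237)^(1/2) = 6.52 bar.

P = 6.52 bar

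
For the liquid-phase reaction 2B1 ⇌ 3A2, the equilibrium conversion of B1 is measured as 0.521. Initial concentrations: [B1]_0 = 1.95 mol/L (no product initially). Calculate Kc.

Kc = 4.06 mol/L

Let X = conversion of B1.
Concentrations: [B1] = 1.95 − 1.95X; [A2] = 2.92X.
At X = 0.521: [B1] = 0.934, [A2] = 1.52.
Kc = [A2]^3 / ([B1]^2) = 4.06 mol/L.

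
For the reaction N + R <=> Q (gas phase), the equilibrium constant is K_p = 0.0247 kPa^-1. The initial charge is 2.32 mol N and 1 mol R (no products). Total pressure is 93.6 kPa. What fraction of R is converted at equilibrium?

Basis: 1 mol R initially; let X = conversion of R. Extent ξ = X.
Species balance: n_N = 2.32 − X; n_R = 1 − X; n_Q = X.
Summing: n_T = 3.32 − X.
With p_i = (n_i/n_T)P, K_p = p_Q / (p_N p_R).
Substituting and setting equal to 0.0247 kPa^-1 gives a polynomial in X; the root in (0,1) is X = 0.594.

X = 0.594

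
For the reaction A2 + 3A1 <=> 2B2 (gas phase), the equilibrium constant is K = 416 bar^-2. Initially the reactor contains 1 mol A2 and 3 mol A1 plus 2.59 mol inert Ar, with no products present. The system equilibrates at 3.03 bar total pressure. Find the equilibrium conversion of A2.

Let X = conversion of A2 (basis 1 mol A2); extent of reaction ξ = X.
At extent ξ: n_A2 = 1 − X; n_A1 = 3 − 3X; n_B2 = 2X; n_I = 2.59 (inert).
Total moles n_T = 6.59 − 2X.
With p_i = (n_i/n_T)P, K = p_B2^2 / (p_A2 p_A1^3).
Substituting and setting equal to 416 bar^-2 gives a polynomial in X; the root in (0,1) is X = 0.840.

X = 0.840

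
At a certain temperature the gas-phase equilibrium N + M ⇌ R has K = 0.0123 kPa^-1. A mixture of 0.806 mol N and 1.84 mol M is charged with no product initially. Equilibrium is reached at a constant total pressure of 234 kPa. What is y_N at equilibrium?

y_N = 0.136

Basis: 0.806 mol N initially; let X = conversion of N. Extent ξ = 0.806X.
Mole table: n_N = 0.806 − 0.806X; n_M = 1.84 − 0.806X; n_R = 0.806X.
n_T = Σnᵢ = 2.65 − 0.806X.
With p_i = (n_i/n_T)P, K = p_R / (p_N p_M).
Setting this equal to 0.0123 kPa^-1 and taking the physical root (0 < X < 1) gives X = 0.641.
Then n_N = 0.289, n_T = 2.13, so y_N = 0.136.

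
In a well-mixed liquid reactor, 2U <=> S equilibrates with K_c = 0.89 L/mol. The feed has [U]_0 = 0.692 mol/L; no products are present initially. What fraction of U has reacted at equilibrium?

X = 0.418

Let X = conversion of U; extent ξ = 0.692X/2 mol/L.
Concentrations: [U] = 0.692 − 0.692X; [S] = 0.346X.
K_c = [S] / ([U]^2).
Equating to 0.89 L/mol: the physical root is X = 0.418.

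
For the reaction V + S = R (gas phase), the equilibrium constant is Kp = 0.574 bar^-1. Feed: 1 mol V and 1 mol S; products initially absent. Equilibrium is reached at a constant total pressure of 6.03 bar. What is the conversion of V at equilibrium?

Basis: 1 mol V initially; let X = conversion of V. Extent ξ = X.
Moles: n_V = 1 − X; n_S = 1 − X; n_R = X.
n_T = Σnᵢ = 2 − X.
With p_i = (n_i/n_T)P, Kp = p_R / (p_V p_S).
Equating to 0.574 bar^-1 and solving on 0 < X < 1: X = 0.527.

X = 0.527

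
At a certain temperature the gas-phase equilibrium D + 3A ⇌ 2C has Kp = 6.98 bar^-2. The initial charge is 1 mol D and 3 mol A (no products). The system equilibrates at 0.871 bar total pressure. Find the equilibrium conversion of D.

X = 0.499

Take 1 mol D as basis and let X be its fractional conversion, so ξ = X.
Species balance: n_D = 1 − X; n_A = 3 − 3X; n_C = 2X.
Summing: n_T = 4 − 2X.
y_i = n_i/n_T, p_i = y_i·P. Kp = p_C^2 / (p_D p_A^3).
Equating to 6.98 bar^-2 and solving on 0 < X < 1: X = 0.499.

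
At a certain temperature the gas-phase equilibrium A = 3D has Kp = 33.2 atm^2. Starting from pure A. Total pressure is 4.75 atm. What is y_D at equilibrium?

Let X = conversion of A (basis 1 mol A); extent of reaction ξ = X.
Species balance: n_A = 1 − X; n_D = 3X.
Total moles n_T = 1 + 2X.
With p_i = (n_i/n_T)P, Kp = p_D^3 / (p_A).
This yields a degree-3 equation in X; solving on (0,1), X = 0.477.
Then n_D = 1.43, n_T = 1.95, so y_D = 0.733.

y_D = 0.733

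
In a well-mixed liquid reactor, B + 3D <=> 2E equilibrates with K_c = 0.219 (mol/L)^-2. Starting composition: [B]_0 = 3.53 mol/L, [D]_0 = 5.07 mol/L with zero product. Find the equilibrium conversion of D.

Let X = conversion of D; extent ξ = 5.07X/3 mol/L.
Concentrations: [B] = 3.53 − 1.69X; [D] = 5.07 − 5.07X; [E] = 3.38X.
K_c = [E]^2 / ([B] [D]^3).
Equating to 0.219 (mol/L)^-2: the physical root is X = 0.610.

X = 0.610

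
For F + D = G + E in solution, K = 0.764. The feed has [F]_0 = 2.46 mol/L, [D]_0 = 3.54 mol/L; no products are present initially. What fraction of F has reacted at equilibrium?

Let X = conversion of F; extent ξ = 2.46·X mol/L.
Concentrations: [F] = 2.46 − 2.46X; [D] = 3.54 − 2.46X; [G] = 2.46X; [E] = 2.46X.
K = [G] [E] / ([F] [D]).
Solving K = 0.764 for X ∈ (0,1): X = 0.551.

X = 0.551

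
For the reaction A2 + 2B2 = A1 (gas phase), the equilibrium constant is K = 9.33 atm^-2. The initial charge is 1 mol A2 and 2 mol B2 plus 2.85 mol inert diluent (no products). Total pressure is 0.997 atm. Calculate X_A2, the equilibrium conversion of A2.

Take 1 mol A2 as basis and let X be its fractional conversion, so ξ = X.
At extent ξ: n_A2 = 1 − X; n_B2 = 2 − 2X; n_A1 = X; n_I = 2.85 (inert).
Total moles n_T = 5.85 − 2X.
Mole fractions y_i = n_i/n_T; K = p_A1 / (p_A2 p_B2^2) with p_i = y_i·P.
Setting this equal to 9.33 atm^-2 and taking the physical root (0 < X < 1) gives X = 0.364.

X = 0.364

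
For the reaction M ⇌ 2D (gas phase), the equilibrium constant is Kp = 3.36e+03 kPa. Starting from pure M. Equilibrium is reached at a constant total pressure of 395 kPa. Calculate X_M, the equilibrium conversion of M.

X = 0.825

Take 1 mol M as basis and let X be its fractional conversion, so ξ = X.
At extent ξ: n_M = 1 − X; n_D = 2X.
n_T = Σnᵢ = 1 + X.
y_i = n_i/n_T, p_i = y_i·P. Kp = p_D^2 / (p_M).
Substituting and setting equal to 3.36e+03 kPa gives a polynomial in X; the root in (0,1) is X = 0.825.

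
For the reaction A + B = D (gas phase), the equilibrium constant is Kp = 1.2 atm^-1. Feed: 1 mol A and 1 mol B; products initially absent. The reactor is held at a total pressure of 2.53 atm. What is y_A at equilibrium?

Let X = conversion of A (basis 1 mol A); extent of reaction ξ = X.
At extent ξ: n_A = 1 − X; n_B = 1 − X; n_D = X.
Summing: n_T = 2 − X.
Mole fractions y_i = n_i/n_T; Kp = p_D / (p_A p_B) with p_i = y_i·P.
Equating to 1.2 atm^-1 and solving on 0 < X < 1: X = 0.502.
Then n_A = 0.498, n_T = 1.5, so y_A = 0.332.

y_A = 0.332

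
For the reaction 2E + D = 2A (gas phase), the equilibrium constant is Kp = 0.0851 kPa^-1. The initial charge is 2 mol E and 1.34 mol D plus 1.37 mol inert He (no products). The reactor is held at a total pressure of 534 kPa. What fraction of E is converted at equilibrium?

X = 0.726

Let X = conversion of E (basis 2 mol E); extent of reaction ξ = X.
At extent ξ: n_E = 2 − 2X; n_D = 1.34 − X; n_A = 2X; n_I = 1.37 (inert).
Total moles n_T = 4.71 − X.
y_i = n_i/n_T, p_i = y_i·P. Kp = p_A^2 / (p_E^2 p_D).
Setting this equal to 0.0851 kPa^-1 and taking the physical root (0 < X < 1) gives X = 0.726.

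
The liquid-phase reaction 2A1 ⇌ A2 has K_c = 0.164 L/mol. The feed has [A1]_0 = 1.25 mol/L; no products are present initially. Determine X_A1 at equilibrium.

X = 0.238

Let X = conversion of A1; extent ξ = 1.25X/2 mol/L.
Concentrations: [A1] = 1.25 − 1.25X; [A2] = 0.625X.
K_c = [A2] / ([A1]^2).
Solving K_c = 0.164 for X ∈ (0,1): X = 0.238.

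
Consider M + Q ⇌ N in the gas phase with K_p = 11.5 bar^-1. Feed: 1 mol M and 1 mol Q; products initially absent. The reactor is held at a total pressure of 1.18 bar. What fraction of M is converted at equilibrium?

Take 1 mol M as basis and let X be its fractional conversion, so ξ = X.
Species balance: n_M = 1 − X; n_Q = 1 − X; n_N = X.
Total moles n_T = 2 − X.
y_i = n_i/n_T, p_i = y_i·P. K_p = p_N / (p_M p_Q).
Equating to 11.5 bar^-1 and solving on 0 < X < 1: X = 0.738.

X = 0.738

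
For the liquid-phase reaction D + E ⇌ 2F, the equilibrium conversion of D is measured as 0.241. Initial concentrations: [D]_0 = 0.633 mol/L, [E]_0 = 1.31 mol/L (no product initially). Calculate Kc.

Let X = conversion of D.
Concentrations: [D] = 0.633 − 0.633X; [E] = 1.31 − 0.633X; [F] = 1.27X.
At X = 0.241: [D] = 0.48, [E] = 1.16, [F] = 0.305.
Kc = [F]^2 / ([D] [E]) = 0.167.

Kc = 0.167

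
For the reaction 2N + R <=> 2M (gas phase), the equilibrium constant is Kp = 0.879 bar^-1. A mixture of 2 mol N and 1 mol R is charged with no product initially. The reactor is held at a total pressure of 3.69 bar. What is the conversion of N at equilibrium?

Take 2 mol N as basis and let X be its fractional conversion, so ξ = X.
At extent ξ: n_N = 2 − 2X; n_R = 1 − X; n_M = 2X.
Total moles n_T = 3 − X.
With p_i = (n_i/n_T)P, Kp = p_M^2 / (p_N^2 p_R).
Substituting and setting equal to 0.879 bar^-1 gives a polynomial in X; the root in (0,1) is X = 0.455.

X = 0.455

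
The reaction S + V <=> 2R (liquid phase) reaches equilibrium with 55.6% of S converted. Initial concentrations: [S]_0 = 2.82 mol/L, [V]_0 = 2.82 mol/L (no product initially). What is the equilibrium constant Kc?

Let X = conversion of S.
Concentrations: [S] = 2.82 − 2.82X; [V] = 2.82 − 2.82X; [R] = 5.64X.
At X = 0.556: [S] = 1.25, [V] = 1.25, [R] = 3.14.
Kc = [R]^2 / ([S] [V]) = 6.27.

Kc = 6.27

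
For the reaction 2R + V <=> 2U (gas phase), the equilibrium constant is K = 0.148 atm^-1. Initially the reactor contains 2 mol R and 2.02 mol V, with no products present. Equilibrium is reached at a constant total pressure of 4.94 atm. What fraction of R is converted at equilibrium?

Let X = conversion of R (basis 2 mol R); extent of reaction ξ = X.
Mole table: n_R = 2 − 2X; n_V = 2.02 − X; n_U = 2X.
Summing: n_T = 4.02 − X.
With p_i = (n_i/n_T)P, K = p_U^2 / (p_R^2 p_V).
Equating to 0.148 atm^-1 and solving on 0 < X < 1: X = 0.365.

X = 0.365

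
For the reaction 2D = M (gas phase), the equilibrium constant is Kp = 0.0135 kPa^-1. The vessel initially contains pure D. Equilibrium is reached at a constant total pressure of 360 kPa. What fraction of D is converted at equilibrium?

Let X = conversion of D (basis 1 mol D); extent of reaction ξ = 0.5X.
Species balance: n_D = 1 − X; n_M = 0.5X.
n_T = Σnᵢ = 1 − 0.5X.
y_i = n_i/n_T, p_i = y_i·P. Kp = p_M / (p_D^2).
This yields a degree-2 equation in X; solving on (0,1), X = 0.779.

X = 0.779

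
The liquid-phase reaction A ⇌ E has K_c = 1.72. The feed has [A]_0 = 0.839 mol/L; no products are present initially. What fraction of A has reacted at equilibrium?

X = 0.632

Let X = conversion of A; extent ξ = 0.839·X mol/L.
Concentrations: [A] = 0.839 − 0.839X; [E] = 0.839X.
K_c = [E] / ([A]).
Setting equal to 1.72 and solving for X on (0,1) gives X = 0.632.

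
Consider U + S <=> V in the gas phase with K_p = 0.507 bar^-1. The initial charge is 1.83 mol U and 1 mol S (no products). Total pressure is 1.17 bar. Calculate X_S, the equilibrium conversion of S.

Basis: 1 mol S initially; let X = conversion of S. Extent ξ = X.
At extent ξ: n_U = 1.83 − X; n_S = 1 − X; n_V = X.
Summing: n_T = 2.83 − X.
Mole fractions y_i = n_i/n_T; K_p = p_V / (p_U p_S) with p_i = y_i·P.
This yields a degree-2 equation in X; solving on (0,1), X = 0.266.

X = 0.266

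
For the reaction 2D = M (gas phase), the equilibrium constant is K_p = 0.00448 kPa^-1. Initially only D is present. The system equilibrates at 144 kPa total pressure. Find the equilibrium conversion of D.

Basis: 1 mol D initially; let X = conversion of D. Extent ξ = 0.5X.
At extent ξ: n_D = 1 − X; n_M = 0.5X.
Summing: n_T = 1 − 0.5X.
With p_i = (n_i/n_T)P, K_p = p_M / (p_D^2).
Substituting and setting equal to 0.00448 kPa^-1 gives a polynomial in X; the root in (0,1) is X = 0.472.

X = 0.472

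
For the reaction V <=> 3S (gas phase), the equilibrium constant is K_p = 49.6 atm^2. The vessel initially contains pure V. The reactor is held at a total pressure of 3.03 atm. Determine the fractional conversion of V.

Take 1 mol V as basis and let X be its fractional conversion, so ξ = X.
Mole table: n_V = 1 − X; n_S = 3X.
Summing: n_T = 1 + 2X.
With p_i = (n_i/n_T)P, K_p = p_S^3 / (p_V).
Setting this equal to 49.6 atm^2 and taking the physical root (0 < X < 1) gives X = 0.701.

X = 0.701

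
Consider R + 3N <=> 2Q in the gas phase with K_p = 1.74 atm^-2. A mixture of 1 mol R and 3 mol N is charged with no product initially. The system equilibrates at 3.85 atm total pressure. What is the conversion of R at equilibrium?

Basis: 1 mol R initially; let X = conversion of R. Extent ξ = X.
Moles: n_R = 1 − X; n_N = 3 − 3X; n_Q = 2X.
n_T = Σnᵢ = 4 − 2X.
y_i = n_i/n_T, p_i = y_i·P. K_p = p_Q^2 / (p_R p_N^3).
Substituting and setting equal to 1.74 atm^-2 gives a polynomial in X; the root in (0,1) is X = 0.637.

X = 0.637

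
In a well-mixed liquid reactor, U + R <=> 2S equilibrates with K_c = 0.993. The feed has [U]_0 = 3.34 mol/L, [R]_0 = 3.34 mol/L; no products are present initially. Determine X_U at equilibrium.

Let X = conversion of U; extent ξ = 3.34·X mol/L.
Concentrations: [U] = 3.34 − 3.34X; [R] = 3.34 − 3.34X; [S] = 6.68X.
K_c = [S]^2 / ([U] [R]).
Solving K_c = 0.993 for X ∈ (0,1): X = 0.333.

X = 0.333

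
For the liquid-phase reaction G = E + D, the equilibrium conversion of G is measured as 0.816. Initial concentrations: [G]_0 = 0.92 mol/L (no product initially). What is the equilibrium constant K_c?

Let X = conversion of G.
Concentrations: [G] = 0.92 − 0.92X; [E] = 0.92X; [D] = 0.92X.
At X = 0.816: [G] = 0.169, [E] = 0.751, [D] = 0.751.
K_c = [E] [D] / ([G]) = 3.33 mol/L.

K_c = 3.33 mol/L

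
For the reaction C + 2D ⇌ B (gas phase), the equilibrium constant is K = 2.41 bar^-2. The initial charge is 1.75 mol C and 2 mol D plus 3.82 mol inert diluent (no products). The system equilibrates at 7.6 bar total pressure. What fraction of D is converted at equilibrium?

X = 0.773

Take 2 mol D as basis and let X be its fractional conversion, so ξ = X.
Moles: n_C = 1.75 − X; n_D = 2 − 2X; n_B = X; n_I = 3.82 (inert).
Total moles n_T = 7.57 − 2X.
Mole fractions y_i = n_i/n_T; K = p_B / (p_C p_D^2) with p_i = y_i·P.
Setting this equal to 2.41 bar^-2 and taking the physical root (0 < X < 1) gives X = 0.773.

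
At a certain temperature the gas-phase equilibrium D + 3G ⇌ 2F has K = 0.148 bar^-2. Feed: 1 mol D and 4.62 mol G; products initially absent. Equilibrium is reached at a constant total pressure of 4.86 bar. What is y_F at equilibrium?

y_F = 0.279

Basis: 1 mol D initially; let X = conversion of D. Extent ξ = X.
Moles: n_D = 1 − X; n_G = 4.62 − 3X; n_F = 2X.
Total moles n_T = 5.62 − 2X.
y_i = n_i/n_T, p_i = y_i·P. K = p_F^2 / (p_D p_G^3).
Substituting and setting equal to 0.148 bar^-2 gives a polynomial in X; the root in (0,1) is X = 0.613.
Then n_F = 1.23, n_T = 4.39, so y_F = 0.279.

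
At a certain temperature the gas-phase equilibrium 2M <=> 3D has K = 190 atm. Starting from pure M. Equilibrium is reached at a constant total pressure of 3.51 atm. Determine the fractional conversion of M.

X = 0.839

Take 1 mol M as basis and let X be its fractional conversion, so ξ = 0.5X.
Mole table: n_M = 1 − X; n_D = 1.5X.
Total moles n_T = 1 + 0.5X.
y_i = n_i/n_T, p_i = y_i·P. K = p_D^3 / (p_M^2).
Equating to 190 atm and solving on 0 < X < 1: X = 0.839.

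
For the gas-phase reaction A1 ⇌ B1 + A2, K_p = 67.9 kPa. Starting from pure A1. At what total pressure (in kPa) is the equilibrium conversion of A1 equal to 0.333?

P = 544 kPa

Basis: 1 mol A1 initially; let X = conversion of A1. Extent ξ = X.
Mole table: n_A1 = 1 − X; n_B1 = X; n_A2 = X.
Summing: n_T = 1 + X.
K_p = p_B1 p_A2 / (p_A1) with p_i = (n_i/n_T)·P.
At X = 0.333: the mole-fraction product g(X) = Π y_i^ν_i = 0.1247. Since K_p = g(X)·P^{1}, P = (K_p/g)^(1/1) = (67.9/0.1247)^(1/1) = 544 kPa.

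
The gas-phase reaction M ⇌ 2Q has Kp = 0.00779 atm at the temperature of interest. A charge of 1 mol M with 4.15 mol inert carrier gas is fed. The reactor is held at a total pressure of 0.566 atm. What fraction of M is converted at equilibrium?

Let X = conversion of M (basis 1 mol M); extent of reaction ξ = X.
Moles: n_M = 1 − X; n_Q = 2X; n_I = 4.15 (inert).
Total moles n_T = 5.15 + X.
With p_i = (n_i/n_T)P, Kp = p_Q^2 / (p_M).
Equating to 0.00779 atm and solving on 0 < X < 1: X = 0.126.

X = 0.126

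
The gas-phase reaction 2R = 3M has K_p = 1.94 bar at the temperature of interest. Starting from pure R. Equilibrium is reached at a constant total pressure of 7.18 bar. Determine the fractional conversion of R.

X = 0.343

Take 1 mol R as basis and let X be its fractional conversion, so ξ = 0.5X.
Mole table: n_R = 1 − X; n_M = 1.5X.
n_T = Σnᵢ = 1 + 0.5X.
With p_i = (n_i/n_T)P, K_p = p_M^3 / (p_R^2).
Equating to 1.94 bar and solving on 0 < X < 1: X = 0.343.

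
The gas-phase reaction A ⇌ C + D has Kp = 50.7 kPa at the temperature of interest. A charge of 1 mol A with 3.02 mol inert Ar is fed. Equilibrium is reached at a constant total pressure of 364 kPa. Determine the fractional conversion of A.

Take 1 mol A as basis and let X be its fractional conversion, so ξ = X.
Mole table: n_A = 1 − X; n_C = X; n_D = X; n_I = 3.02 (inert).
Total moles n_T = 4.02 + X.
y_i = n_i/n_T, p_i = y_i·P. Kp = p_C p_D / (p_A).
This yields a degree-2 equation in X; solving on (0,1), X = 0.540.

X = 0.540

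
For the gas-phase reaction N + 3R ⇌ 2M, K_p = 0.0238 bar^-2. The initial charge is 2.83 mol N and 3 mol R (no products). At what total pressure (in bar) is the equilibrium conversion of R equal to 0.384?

Take 3 mol R as basis and let X be its fractional conversion, so ξ = X.
Moles: n_N = 2.83 − X; n_R = 3 − 3X; n_M = 2X.
Summing: n_T = 5.83 − 2X.
K_p = p_M^2 / (p_N p_R^3) with p_i = (n_i/n_T)·P.
At X = 0.384: the mole-fraction product g(X) = Π y_i^ν_i = 0.979. Since K_p = g(X)·P^{-2}, P = (g/K_p)^(1/2) = (0.979/0.0238)^(1/2) = 6.41 bar.

P = 6.41 bar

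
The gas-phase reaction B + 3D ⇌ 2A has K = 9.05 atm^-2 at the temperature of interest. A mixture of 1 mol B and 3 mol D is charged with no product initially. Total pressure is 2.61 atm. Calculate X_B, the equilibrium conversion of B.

Take 1 mol B as basis and let X be its fractional conversion, so ξ = X.
Moles: n_B = 1 − X; n_D = 3 − 3X; n_A = 2X.
Summing: n_T = 4 − 2X.
Mole fractions y_i = n_i/n_T; K = p_A^2 / (p_B p_D^3) with p_i = y_i·P.
Setting this equal to 9.05 atm^-2 and taking the physical root (0 < X < 1) gives X = 0.701.

X = 0.701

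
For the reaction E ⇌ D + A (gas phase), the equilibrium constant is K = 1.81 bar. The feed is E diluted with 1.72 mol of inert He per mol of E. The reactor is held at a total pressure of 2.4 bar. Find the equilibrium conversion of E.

X = 0.773

Basis: 1 mol E initially; let X = conversion of E. Extent ξ = X.
Species balance: n_E = 1 − X; n_D = X; n_A = X; n_I = 1.72 (inert).
n_T = Σnᵢ = 2.72 + X.
y_i = n_i/n_T, p_i = y_i·P. K = p_D p_A / (p_E).
Substituting and setting equal to 1.81 bar gives a polynomial in X; the root in (0,1) is X = 0.773.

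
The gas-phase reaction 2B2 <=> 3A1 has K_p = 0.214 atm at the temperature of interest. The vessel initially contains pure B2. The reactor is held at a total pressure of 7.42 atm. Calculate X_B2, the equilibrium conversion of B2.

X = 0.184

Basis: 1 mol B2 initially; let X = conversion of B2. Extent ξ = 0.5X.
Moles: n_B2 = 1 − X; n_A1 = 1.5X.
n_T = Σnᵢ = 1 + 0.5X.
Mole fractions y_i = n_i/n_T; K_p = p_A1^3 / (p_B2^2) with p_i = y_i·P.
Substituting and setting equal to 0.214 atm gives a polynomial in X; the root in (0,1) is X = 0.184.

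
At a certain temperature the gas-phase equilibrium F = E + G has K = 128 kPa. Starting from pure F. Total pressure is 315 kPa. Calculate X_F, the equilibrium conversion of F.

X = 0.538

Basis: 1 mol F initially; let X = conversion of F. Extent ξ = X.
Moles: n_F = 1 − X; n_E = X; n_G = X.
n_T = Σnᵢ = 1 + X.
y_i = n_i/n_T, p_i = y_i·P. K = p_E p_G / (p_F).
Equating to 128 kPa and solving on 0 < X < 1: X = 0.538.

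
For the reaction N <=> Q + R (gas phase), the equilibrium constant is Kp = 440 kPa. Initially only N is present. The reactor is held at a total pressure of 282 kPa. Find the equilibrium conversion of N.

X = 0.781

Take 1 mol N as basis and let X be its fractional conversion, so ξ = X.
At extent ξ: n_N = 1 − X; n_Q = X; n_R = X.
Summing: n_T = 1 + X.
With p_i = (n_i/n_T)P, Kp = p_Q p_R / (p_N).
Equating to 440 kPa and solving on 0 < X < 1: X = 0.781.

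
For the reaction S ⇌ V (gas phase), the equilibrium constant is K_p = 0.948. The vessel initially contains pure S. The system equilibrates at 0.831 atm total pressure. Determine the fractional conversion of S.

X = 0.487

Take 1 mol S as basis and let X be its fractional conversion, so ξ = X.
At extent ξ: n_S = 1 − X; n_V = X.
n_T stays at 1 (no change in mole number).
y_i = n_i/n_T, p_i = y_i·P. K_p = p_V / (p_S).
This yields a degree-1 equation in X; solving on (0,1), X = 0.487.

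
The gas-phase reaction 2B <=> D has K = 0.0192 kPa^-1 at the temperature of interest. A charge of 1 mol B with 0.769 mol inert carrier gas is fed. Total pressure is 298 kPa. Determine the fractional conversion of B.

Let X = conversion of B (basis 1 mol B); extent of reaction ξ = 0.5X.
Moles: n_B = 1 − X; n_D = 0.5X; n_I = 0.769 (inert).
Summing: n_T = 1.77 − 0.5X.
Mole fractions y_i = n_i/n_T; K = p_D / (p_B^2) with p_i = y_i·P.
Setting this equal to 0.0192 kPa^-1 and taking the physical root (0 < X < 1) gives X = 0.705.

X = 0.705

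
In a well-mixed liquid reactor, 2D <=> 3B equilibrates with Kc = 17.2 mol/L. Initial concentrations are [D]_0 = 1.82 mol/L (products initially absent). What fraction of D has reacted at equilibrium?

Let X = conversion of D; extent ξ = 1.82X/2 mol/L.
Concentrations: [D] = 1.82 − 1.82X; [B] = 2.73X.
Kc = [B]^3 / ([D]^2).
This equals 17.2 at X = 0.671 (the root in 0 < X < 1).

X = 0.671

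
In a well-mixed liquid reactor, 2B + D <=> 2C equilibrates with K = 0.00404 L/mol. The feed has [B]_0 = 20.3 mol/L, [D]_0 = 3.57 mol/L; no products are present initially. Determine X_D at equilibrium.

X = 0.265

Let X = conversion of D; extent ξ = 3.57·X mol/L.
Concentrations: [B] = 20.3 − 7.14X; [D] = 3.57 − 3.57X; [C] = 7.14X.
K = [C]^2 / ([B]^2 [D]).
Setting equal to 0.00404 and solving for X on (0,1) gives X = 0.265.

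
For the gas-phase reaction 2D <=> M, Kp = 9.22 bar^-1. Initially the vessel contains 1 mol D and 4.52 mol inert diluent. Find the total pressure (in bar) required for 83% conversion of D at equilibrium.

P = 7.95 bar

Take 1 mol D as basis and let X be its fractional conversion, so ξ = 0.5X.
Moles: n_D = 1 − X; n_M = 0.5X; n_I = 4.52 (inert).
Total moles n_T = 5.52 − 0.5X.
Kp = p_M / (p_D^2) with p_i = (n_i/n_T)·P.
At X = 0.83: the mole-fraction product g(X) = Π y_i^ν_i = 73.31. Since Kp = g(X)·P^{-1}, P = (g/Kp)^(1/1) = (73.31/9.22)^(1/1) = 7.95 bar.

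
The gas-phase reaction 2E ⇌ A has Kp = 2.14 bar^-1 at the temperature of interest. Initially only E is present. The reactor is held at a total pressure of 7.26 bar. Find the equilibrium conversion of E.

X = 0.874

Take 1 mol E as basis and let X be its fractional conversion, so ξ = 0.5X.
Species balance: n_E = 1 − X; n_A = 0.5X.
Total moles n_T = 1 − 0.5X.
Mole fractions y_i = n_i/n_T; Kp = p_A / (p_E^2) with p_i = y_i·P.
Substituting and setting equal to 2.14 bar^-1 gives a polynomial in X; the root in (0,1) is X = 0.874.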